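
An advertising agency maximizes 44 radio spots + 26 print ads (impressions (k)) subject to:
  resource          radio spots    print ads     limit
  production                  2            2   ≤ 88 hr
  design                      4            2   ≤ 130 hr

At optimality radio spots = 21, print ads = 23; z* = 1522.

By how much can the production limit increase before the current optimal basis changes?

42

Binding constraints: production, design. The basis is B = [[2,2],[4,2]] with det -4.
Per unit increase in production, x* moves by d = (-0.5, 1).
The basis stays optimal until radio spots reaches 0; allowable increase = 42 hr.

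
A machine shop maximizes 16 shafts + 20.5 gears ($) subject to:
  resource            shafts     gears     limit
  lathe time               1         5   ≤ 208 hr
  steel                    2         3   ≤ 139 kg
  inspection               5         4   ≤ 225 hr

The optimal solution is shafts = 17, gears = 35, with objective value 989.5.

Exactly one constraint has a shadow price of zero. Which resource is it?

lathe time: 192/208 (slack 16)
steel: 139/139 (binding)
inspection: 225/225 (binding)
By complementary slackness, a constraint with positive slack has shadow price 0 → lathe time.

lathe time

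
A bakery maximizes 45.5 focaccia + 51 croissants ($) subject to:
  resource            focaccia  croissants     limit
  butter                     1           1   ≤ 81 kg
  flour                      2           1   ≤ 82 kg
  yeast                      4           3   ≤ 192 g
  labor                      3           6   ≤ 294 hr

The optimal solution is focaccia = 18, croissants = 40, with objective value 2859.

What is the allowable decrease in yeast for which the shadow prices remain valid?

Binding constraints: yeast, labor. The basis is B = [[4,3],[3,6]] with det 15.
Per unit decrease in yeast, x* moves by d = (-0.4, 0.2).
The basis stays optimal until focaccia reaches 0; allowable decrease = 45 g.

45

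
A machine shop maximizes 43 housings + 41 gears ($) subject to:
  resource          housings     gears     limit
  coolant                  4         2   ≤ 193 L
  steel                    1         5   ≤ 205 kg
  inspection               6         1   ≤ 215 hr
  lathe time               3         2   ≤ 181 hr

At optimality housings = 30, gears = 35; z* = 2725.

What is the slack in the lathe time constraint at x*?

lathe time used = 3·30 + 2·35 = 160; slack = 181 − 160 = 21.

21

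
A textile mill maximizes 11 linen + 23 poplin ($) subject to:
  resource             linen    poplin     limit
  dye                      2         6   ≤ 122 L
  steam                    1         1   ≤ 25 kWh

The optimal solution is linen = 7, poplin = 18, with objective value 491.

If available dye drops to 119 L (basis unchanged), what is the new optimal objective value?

482

At the optimum: dye uses 122 of 122 (binding); steam uses 25 of 25 (binding).
From A_Bᵀ y = c: 2·y_dye + 1·y_steam = 11; 6·y_dye + 1·y_steam = 23.
→ y_dye = 3 and y_steam = 5.
Δz = y_dye·Δb = 3 × (-3) = -9, so new z* = 491 − 9 = 482.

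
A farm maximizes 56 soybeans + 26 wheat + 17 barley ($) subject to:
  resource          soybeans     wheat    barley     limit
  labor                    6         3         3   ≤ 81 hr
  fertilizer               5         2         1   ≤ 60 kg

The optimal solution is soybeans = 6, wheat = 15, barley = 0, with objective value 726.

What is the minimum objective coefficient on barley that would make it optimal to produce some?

Check each constraint at x*: labor 81/81 (tight); fertilizer 60/60 (tight).
Dual feasibility on the basic columns requires 6·y_labor + 5·y_fertilizer = 56, 3·y_labor + 2·y_fertilizer = 26.
Solving: y_labor = 6, y_fertilizer = 4.
barley enters the basis when its profit ≥ yᵀa₃ = 6·3 + 4·1 = 22.

22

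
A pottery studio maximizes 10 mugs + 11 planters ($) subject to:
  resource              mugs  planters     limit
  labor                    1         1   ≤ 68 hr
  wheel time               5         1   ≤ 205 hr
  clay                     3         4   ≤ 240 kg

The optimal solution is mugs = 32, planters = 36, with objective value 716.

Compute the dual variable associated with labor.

Check each constraint at x*: labor 68/68 (tight); wheel time 196/205 (slack 9); clay 240/240 (tight).
Since wheel time is not tight, its dual is 0.
From A_Bᵀ y = c: 1·y_labor + 3·y_clay = 10; 1·y_labor + 4·y_clay = 11.
Solving: y_labor = 7, y_clay = 1.
Shadow price of labor = 7.

7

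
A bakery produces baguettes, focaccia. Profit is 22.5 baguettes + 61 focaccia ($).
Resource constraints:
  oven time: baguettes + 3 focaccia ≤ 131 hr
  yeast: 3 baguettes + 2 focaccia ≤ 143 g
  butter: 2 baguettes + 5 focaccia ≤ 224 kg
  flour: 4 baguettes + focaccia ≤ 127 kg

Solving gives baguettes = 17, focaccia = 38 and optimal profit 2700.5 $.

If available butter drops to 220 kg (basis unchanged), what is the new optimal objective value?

2674.5

Check each constraint at x*: oven time 131/131 (tight); yeast 127/143 (slack 16); butter 224/224 (tight); flour 106/127 (slack 21).
Slack constraints have shadow price 0 (complementary slackness).
The binding rows give the dual system: 1·y_oven time + 2·y_butter = 22.5 and 3·y_oven time + 5·y_butter = 61.
→ y_oven time = 9.5 and y_butter = 6.5.
Δz = y_butter·Δb = 6.5 × (-4) = -26, so new z* = 2700.5 − 26 = 2674.5.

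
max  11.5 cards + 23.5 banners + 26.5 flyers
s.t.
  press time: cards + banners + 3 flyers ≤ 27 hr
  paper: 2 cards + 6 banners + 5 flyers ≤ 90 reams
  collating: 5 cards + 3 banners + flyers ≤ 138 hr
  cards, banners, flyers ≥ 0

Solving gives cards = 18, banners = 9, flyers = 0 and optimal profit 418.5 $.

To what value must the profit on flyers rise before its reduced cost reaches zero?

31.5

Binding: press time and paper. Non-binding: collating (21 unused).
Since collating is not tight, its dual is 0.
Dual feasibility on the basic columns requires 1·y_press time + 2·y_paper = 11.5, 1·y_press time + 6·y_paper = 23.5.
Solving: y_press time = 5.5, y_paper = 3.
flyers enters the basis when its profit ≥ yᵀa₃ = 5.5·3 + 3·5 = 31.5.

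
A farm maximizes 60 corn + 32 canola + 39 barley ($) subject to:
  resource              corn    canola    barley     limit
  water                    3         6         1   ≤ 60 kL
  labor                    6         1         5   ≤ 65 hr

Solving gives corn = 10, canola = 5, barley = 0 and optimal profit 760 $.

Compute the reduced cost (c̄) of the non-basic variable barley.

-5

Both water and labor are binding at x*.
The binding rows give the dual system: 3·y_water + 6·y_labor = 60 and 6·y_water + 1·y_labor = 32.
This yields shadow prices y_water = 4, y_labor = 8.
Reduced cost of barley: c₃ − yᵀa₃ = 39 − (4·1 + 8·5) = 39 − 44 = -5.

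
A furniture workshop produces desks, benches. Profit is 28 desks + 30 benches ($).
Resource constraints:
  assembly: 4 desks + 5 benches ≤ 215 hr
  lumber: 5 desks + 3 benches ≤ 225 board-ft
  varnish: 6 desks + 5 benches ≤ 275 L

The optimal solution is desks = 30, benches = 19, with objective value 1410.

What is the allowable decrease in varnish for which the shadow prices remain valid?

Binding constraints: assembly, varnish. The basis is B = [[4,5],[6,5]] with det -10.
Per unit decrease in varnish, x* moves by d = (-0.5, 0.4).
The basis stays optimal until desks reaches 0; allowable decrease = 60 L.

60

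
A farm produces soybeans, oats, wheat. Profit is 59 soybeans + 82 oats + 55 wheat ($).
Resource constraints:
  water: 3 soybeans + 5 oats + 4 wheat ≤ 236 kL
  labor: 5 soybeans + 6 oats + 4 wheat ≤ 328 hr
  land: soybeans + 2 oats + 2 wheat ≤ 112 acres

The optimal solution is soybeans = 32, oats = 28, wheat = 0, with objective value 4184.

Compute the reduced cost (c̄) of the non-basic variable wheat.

-5

At the optimum: water uses 236 of 236 (binding); labor uses 328 of 328 (binding); land uses 88 of 112 (slack = 24).
Since land is not tight, its dual is 0.
The binding rows give the dual system: 3·y_water + 5·y_labor = 59 and 5·y_water + 6·y_labor = 82.
Solving: y_water = 8, y_labor = 7.
Reduced cost of wheat: c₃ − yᵀa₃ = 55 − (8·4 + 7·4) = 55 − 60 = -5.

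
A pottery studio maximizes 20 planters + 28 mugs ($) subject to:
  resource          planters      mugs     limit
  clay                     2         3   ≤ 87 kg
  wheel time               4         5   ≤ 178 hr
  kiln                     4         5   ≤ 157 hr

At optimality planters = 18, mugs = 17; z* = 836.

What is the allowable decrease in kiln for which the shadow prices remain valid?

12

Binding constraints: clay, kiln. The basis is B = [[2,3],[4,5]] with det -2.
Per unit decrease in kiln, x* moves by d = (-1.5, 1).
The basis stays optimal until planters reaches 0; allowable decrease = 12 hr.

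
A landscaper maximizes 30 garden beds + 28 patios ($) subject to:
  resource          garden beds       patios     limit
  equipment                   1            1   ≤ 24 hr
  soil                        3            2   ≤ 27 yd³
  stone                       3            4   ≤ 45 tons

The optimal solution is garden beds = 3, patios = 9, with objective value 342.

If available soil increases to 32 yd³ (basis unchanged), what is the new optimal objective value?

Check each constraint at x*: equipment 12/24 (slack 12); soil 27/27 (tight); stone 45/45 (tight).
Slack constraints have shadow price 0 (complementary slackness).
The binding rows give the dual system: 3·y_soil + 3·y_stone = 30 and 2·y_soil + 4·y_stone = 28.
→ y_soil = 6 and y_stone = 4.
Δz = y_soil·Δb = 6 × (5) = 30, so new z* = 342 + 30 = 372.

372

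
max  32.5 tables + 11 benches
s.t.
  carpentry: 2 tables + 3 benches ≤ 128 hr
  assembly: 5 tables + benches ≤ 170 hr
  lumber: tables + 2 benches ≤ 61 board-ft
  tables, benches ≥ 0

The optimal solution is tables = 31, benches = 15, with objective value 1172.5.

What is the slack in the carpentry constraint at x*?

carpentry used = 2·31 + 3·15 = 107; slack = 128 − 107 = 21.

21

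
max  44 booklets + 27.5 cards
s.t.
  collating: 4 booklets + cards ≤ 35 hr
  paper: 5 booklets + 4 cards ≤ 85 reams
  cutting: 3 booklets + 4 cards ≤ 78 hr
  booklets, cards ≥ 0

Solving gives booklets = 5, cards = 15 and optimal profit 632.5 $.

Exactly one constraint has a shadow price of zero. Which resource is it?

collating: 35/35 (binding)
paper: 85/85 (binding)
cutting: 75/78 (slack 3)
By complementary slackness, a constraint with positive slack has shadow price 0 → cutting.

cutting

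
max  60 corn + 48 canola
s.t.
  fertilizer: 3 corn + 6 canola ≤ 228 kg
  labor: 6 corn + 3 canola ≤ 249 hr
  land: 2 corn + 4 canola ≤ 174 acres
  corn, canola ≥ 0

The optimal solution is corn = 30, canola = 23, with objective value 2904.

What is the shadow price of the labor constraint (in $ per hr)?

8

Binding: fertilizer and labor. Non-binding: land (22 unused).
Since land is not tight, its dual is 0.
Dual feasibility on the basic columns requires 3·y_fertilizer + 6·y_labor = 60, 6·y_fertilizer + 3·y_labor = 48.
→ y_fertilizer = 4 and y_labor = 8.
Shadow price of labor = 8.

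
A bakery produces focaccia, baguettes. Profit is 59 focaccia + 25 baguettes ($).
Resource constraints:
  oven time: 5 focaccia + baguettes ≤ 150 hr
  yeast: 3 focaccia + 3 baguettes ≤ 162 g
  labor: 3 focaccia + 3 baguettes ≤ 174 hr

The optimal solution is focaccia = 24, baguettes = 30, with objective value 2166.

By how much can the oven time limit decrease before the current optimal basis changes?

96

Binding constraints: oven time, yeast. The basis is B = [[5,1],[3,3]] with det 12.
Per unit decrease in oven time, x* moves by d = (-0.25, 0.25).
The basis stays optimal until focaccia reaches 0; allowable decrease = 96 hr.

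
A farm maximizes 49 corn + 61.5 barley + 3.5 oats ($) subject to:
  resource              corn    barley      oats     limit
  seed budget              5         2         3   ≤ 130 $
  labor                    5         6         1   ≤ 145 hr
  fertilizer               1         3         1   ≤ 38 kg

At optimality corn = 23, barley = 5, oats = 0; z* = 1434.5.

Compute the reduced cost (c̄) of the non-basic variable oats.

Binding: labor and fertilizer. Non-binding: seed budget (5 unused).
Since seed budget is not tight, its dual is 0.
From A_Bᵀ y = c: 5·y_labor + 1·y_fertilizer = 49; 6·y_labor + 3·y_fertilizer = 61.5.
→ y_labor = 9.5 and y_fertilizer = 1.5.
Reduced cost of oats: c₃ − yᵀa₃ = 3.5 − (9.5·1 + 1.5·1) = 3.5 − 11 = -7.5.

-7.5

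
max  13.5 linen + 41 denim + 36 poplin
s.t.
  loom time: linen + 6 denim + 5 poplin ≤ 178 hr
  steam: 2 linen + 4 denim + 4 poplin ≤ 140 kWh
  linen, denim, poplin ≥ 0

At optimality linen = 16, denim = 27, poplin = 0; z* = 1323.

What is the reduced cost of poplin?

-1.5

Both loom time and steam are binding at x*.
Dual feasibility on the basic columns requires 1·y_loom time + 2·y_steam = 13.5, 6·y_loom time + 4·y_steam = 41.
→ y_loom time = 3.5 and y_steam = 5.
Reduced cost of poplin: c₃ − yᵀa₃ = 36 − (3.5·5 + 5·4) = 36 − 37.5 = -1.5.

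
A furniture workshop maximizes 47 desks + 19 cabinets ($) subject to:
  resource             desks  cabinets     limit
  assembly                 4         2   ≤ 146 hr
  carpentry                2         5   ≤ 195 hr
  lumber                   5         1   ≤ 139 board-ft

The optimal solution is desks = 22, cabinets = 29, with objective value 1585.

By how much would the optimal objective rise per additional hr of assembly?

8

Binding: assembly and lumber. Non-binding: carpentry (6 unused).
Since carpentry is not tight, its dual is 0.
From A_Bᵀ y = c: 4·y_assembly + 5·y_lumber = 47; 2·y_assembly + 1·y_lumber = 19.
→ y_assembly = 8 and y_lumber = 3.
Shadow price of assembly = 8.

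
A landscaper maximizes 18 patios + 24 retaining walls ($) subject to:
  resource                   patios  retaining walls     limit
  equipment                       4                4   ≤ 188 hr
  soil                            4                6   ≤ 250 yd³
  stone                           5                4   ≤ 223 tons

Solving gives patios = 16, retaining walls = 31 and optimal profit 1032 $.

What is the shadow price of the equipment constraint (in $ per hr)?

1.5

Check each constraint at x*: equipment 188/188 (tight); soil 250/250 (tight); stone 204/223 (slack 19).
By complementary slackness, y = 0 for the non-binding constraint.
Dual feasibility on the basic columns requires 4·y_equipment + 4·y_soil = 18, 4·y_equipment + 6·y_soil = 24.
Solving: y_equipment = 1.5, y_soil = 3.
Shadow price of equipment = 1.5.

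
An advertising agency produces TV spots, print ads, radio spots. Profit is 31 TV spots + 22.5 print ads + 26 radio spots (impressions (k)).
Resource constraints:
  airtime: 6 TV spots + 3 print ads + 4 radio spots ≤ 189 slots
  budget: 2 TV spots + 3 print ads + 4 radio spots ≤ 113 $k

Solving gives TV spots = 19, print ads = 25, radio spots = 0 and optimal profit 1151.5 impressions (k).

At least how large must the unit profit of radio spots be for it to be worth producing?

At the optimum: airtime uses 189 of 189 (binding); budget uses 113 of 113 (binding).
From A_Bᵀ y = c: 6·y_airtime + 2·y_budget = 31; 3·y_airtime + 3·y_budget = 22.5.
Solving: y_airtime = 4, y_budget = 3.5.
radio spots enters the basis when its profit ≥ yᵀa₃ = 4·4 + 3.5·4 = 30.

30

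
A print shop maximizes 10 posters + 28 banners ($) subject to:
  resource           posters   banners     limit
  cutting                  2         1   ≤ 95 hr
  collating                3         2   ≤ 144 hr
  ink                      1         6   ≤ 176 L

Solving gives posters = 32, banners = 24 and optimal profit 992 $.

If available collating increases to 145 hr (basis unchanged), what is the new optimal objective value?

994

Check each constraint at x*: cutting 88/95 (slack 7); collating 144/144 (tight); ink 176/176 (tight).
By complementary slackness, y = 0 for the non-binding constraint.
The binding rows give the dual system: 3·y_collating + 1·y_ink = 10 and 2·y_collating + 6·y_ink = 28.
This yields shadow prices y_collating = 2, y_ink = 4.
Δz = y_collating·Δb = 2 × (1) = 2, so new z* = 992 + 2 = 994.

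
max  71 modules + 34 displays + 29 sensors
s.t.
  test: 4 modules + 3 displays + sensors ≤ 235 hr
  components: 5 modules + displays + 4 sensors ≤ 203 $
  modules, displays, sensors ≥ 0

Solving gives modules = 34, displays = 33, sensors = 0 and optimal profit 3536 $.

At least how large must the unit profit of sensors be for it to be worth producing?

At the optimum: test uses 235 of 235 (binding); components uses 203 of 203 (binding).
Dual feasibility on the basic columns requires 4·y_test + 5·y_components = 71, 3·y_test + 1·y_components = 34.
Solving: y_test = 9, y_components = 7.
sensors enters the basis when its profit ≥ yᵀa₃ = 9·1 + 7·4 = 37.

37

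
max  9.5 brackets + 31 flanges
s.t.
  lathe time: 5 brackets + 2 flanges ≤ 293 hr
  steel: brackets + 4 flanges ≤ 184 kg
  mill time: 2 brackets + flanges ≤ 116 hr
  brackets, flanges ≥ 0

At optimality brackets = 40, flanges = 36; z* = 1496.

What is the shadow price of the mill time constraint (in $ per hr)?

Check each constraint at x*: lathe time 272/293 (slack 21); steel 184/184 (tight); mill time 116/116 (tight).
Slack constraints have shadow price 0 (complementary slackness).
The binding rows give the dual system: 1·y_steel + 2·y_mill time = 9.5 and 4·y_steel + 1·y_mill time = 31.
This yields shadow prices y_steel = 7.5, y_mill time = 1.
Shadow price of mill time = 1.

1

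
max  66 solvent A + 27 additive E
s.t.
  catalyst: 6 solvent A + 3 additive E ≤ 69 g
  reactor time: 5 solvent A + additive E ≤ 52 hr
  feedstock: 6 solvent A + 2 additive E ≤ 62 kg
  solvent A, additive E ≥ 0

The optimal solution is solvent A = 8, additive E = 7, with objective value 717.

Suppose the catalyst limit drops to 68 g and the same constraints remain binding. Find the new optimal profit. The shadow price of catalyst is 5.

Δb = -1, so new z* = 717 + (5)·(-1) = 717 − 5 = 712.

712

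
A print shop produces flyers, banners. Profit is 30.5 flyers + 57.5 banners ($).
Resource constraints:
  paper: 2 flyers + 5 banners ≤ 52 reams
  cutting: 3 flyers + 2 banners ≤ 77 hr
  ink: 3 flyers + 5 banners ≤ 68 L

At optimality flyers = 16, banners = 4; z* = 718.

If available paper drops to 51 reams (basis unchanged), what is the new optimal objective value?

Binding: paper and ink. Non-binding: cutting (21 unused).
Slack constraints have shadow price 0 (complementary slackness).
Dual feasibility on the basic columns requires 2·y_paper + 3·y_ink = 30.5, 5·y_paper + 5·y_ink = 57.5.
→ y_paper = 4 and y_ink = 7.5.
Δz = y_paper·Δb = 4 × (-1) = -4, so new z* = 718 − 4 = 714.

714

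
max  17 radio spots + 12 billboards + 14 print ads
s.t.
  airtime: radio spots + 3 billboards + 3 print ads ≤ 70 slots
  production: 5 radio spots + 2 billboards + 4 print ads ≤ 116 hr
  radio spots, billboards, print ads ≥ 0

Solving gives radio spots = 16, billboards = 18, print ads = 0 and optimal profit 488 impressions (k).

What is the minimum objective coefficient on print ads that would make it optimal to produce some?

18

Both airtime and production are binding at x*.
From A_Bᵀ y = c: 1·y_airtime + 5·y_production = 17; 3·y_airtime + 2·y_production = 12.
Solving: y_airtime = 2, y_production = 3.
print ads enters the basis when its profit ≥ yᵀa₃ = 2·3 + 3·4 = 18.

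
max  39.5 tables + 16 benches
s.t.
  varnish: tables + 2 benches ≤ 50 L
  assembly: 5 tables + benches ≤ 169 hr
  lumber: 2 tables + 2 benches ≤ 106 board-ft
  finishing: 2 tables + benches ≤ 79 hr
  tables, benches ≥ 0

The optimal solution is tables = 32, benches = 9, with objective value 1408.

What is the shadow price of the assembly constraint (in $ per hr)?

7

Check each constraint at x*: varnish 50/50 (tight); assembly 169/169 (tight); lumber 82/106 (slack 24); finishing 73/79 (slack 6).
Since lumber, finishing are not tight, their duals are 0.
Dual feasibility on the basic columns requires 1·y_varnish + 5·y_assembly = 39.5, 2·y_varnish + 1·y_assembly = 16.
Solving: y_varnish = 4.5, y_assembly = 7.
Shadow price of assembly = 7.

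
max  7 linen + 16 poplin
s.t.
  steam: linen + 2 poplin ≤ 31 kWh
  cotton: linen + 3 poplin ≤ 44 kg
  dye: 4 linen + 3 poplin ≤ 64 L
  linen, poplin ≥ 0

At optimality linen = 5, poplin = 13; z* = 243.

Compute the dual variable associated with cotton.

Check each constraint at x*: steam 31/31 (tight); cotton 44/44 (tight); dye 59/64 (slack 5).
Since dye is not tight, its dual is 0.
From A_Bᵀ y = c: 1·y_steam + 1·y_cotton = 7; 2·y_steam + 3·y_cotton = 16.
→ y_steam = 5 and y_cotton = 2.
Shadow price of cotton = 2.

2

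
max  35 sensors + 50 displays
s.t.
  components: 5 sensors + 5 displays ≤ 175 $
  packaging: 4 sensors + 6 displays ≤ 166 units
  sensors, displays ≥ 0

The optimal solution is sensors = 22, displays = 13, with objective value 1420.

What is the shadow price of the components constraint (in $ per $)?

Check each constraint at x*: components 175/175 (tight); packaging 166/166 (tight).
Dual feasibility on the basic columns requires 5·y_components + 4·y_packaging = 35, 5·y_components + 6·y_packaging = 50.
Solving: y_components = 1, y_packaging = 7.5.
Shadow price of components = 1.

1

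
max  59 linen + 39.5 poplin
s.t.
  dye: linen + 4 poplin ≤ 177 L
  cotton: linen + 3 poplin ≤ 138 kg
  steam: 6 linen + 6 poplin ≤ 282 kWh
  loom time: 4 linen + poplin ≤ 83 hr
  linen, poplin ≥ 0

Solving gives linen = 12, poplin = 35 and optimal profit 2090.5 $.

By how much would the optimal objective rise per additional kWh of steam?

5.5

Binding: steam and loom time. Non-binding: dye (25 unused), cotton (21 unused).
Since dye, cotton are not tight, their duals are 0.
From A_Bᵀ y = c: 6·y_steam + 4·y_loom time = 59; 6·y_steam + 1·y_loom time = 39.5.
This yields shadow prices y_steam = 5.5, y_loom time = 6.5.
Shadow price of steam = 5.5.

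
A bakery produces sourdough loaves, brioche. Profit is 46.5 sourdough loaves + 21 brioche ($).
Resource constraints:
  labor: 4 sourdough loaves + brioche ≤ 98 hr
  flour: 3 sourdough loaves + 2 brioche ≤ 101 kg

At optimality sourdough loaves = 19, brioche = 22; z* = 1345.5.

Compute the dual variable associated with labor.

Check each constraint at x*: labor 98/98 (tight); flour 101/101 (tight).
Dual feasibility on the basic columns requires 4·y_labor + 3·y_flour = 46.5, 1·y_labor + 2·y_flour = 21.
→ y_labor = 6 and y_flour = 7.5.
Shadow price of labor = 6.

6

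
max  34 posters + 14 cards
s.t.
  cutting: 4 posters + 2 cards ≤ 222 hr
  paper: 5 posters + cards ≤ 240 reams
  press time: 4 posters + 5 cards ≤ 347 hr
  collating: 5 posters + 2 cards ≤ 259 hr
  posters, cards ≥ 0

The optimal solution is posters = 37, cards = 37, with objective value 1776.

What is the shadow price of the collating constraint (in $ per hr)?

Check each constraint at x*: cutting 222/222 (tight); paper 222/240 (slack 18); press time 333/347 (slack 14); collating 259/259 (tight).
By complementary slackness, y = 0 for the non-binding constraints.
From A_Bᵀ y = c: 4·y_cutting + 5·y_collating = 34; 2·y_cutting + 2·y_collating = 14.
Solving: y_cutting = 1, y_collating = 6.
Shadow price of collating = 6.

6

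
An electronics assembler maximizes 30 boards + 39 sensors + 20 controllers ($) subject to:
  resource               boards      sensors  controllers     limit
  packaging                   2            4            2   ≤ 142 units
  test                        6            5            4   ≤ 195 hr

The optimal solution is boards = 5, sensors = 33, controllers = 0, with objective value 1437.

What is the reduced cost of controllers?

-4

Both packaging and test are binding at x*.
From A_Bᵀ y = c: 2·y_packaging + 6·y_test = 30; 4·y_packaging + 5·y_test = 39.
Solving: y_packaging = 6, y_test = 3.
Reduced cost of controllers: c₃ − yᵀa₃ = 20 − (6·2 + 3·4) = 20 − 24 = -4.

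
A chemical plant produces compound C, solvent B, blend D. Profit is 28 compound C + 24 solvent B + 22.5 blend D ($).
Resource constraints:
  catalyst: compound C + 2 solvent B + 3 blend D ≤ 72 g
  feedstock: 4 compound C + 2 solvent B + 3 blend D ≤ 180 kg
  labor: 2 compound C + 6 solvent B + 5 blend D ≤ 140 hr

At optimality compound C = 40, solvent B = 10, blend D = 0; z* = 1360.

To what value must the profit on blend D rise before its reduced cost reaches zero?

28

Check each constraint at x*: catalyst 60/72 (slack 12); feedstock 180/180 (tight); labor 140/140 (tight).
Slack constraints have shadow price 0 (complementary slackness).
From A_Bᵀ y = c: 4·y_feedstock + 2·y_labor = 28; 2·y_feedstock + 6·y_labor = 24.
→ y_feedstock = 6 and y_labor = 2.
blend D enters the basis when its profit ≥ yᵀa₃ = 6·3 + 2·5 = 28.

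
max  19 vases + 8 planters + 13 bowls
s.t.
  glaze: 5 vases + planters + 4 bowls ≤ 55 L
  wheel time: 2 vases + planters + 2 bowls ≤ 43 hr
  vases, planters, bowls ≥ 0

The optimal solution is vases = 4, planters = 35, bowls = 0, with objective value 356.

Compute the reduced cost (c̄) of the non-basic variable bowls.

-5

At the optimum: glaze uses 55 of 55 (binding); wheel time uses 43 of 43 (binding).
Dual feasibility on the basic columns requires 5·y_glaze + 2·y_wheel time = 19, 1·y_glaze + 1·y_wheel time = 8.
→ y_glaze = 1 and y_wheel time = 7.
Reduced cost of bowls: c₃ − yᵀa₃ = 13 − (1·4 + 7·2) = 13 − 18 = -5.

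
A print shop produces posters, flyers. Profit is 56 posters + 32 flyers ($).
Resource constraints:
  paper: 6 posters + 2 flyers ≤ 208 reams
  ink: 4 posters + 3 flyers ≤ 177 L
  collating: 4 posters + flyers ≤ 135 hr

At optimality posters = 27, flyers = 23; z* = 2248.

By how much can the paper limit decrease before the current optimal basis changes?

90

Binding constraints: paper, ink. The basis is B = [[6,2],[4,3]] with det 10.
Per unit decrease in paper, x* moves by d = (-0.3, 0.4).
The basis stays optimal until posters reaches 0; allowable decrease = 90 reams.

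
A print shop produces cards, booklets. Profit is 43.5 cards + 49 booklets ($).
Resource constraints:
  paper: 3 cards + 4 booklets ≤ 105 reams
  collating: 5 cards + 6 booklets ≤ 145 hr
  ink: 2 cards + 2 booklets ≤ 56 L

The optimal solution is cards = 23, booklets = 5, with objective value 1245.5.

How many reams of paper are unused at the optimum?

16

paper used = 3·23 + 4·5 = 89; slack = 105 − 89 = 16.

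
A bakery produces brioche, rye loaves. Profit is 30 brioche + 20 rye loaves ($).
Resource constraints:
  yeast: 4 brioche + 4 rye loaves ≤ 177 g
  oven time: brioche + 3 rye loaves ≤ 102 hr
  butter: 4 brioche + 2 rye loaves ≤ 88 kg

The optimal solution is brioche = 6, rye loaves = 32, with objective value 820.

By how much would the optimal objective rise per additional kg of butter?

Check each constraint at x*: yeast 152/177 (slack 25); oven time 102/102 (tight); butter 88/88 (tight).
By complementary slackness, y = 0 for the non-binding constraint.
From A_Bᵀ y = c: 1·y_oven time + 4·y_butter = 30; 3·y_oven time + 2·y_butter = 20.
→ y_oven time = 2 and y_butter = 7.
Shadow price of butter = 7.

7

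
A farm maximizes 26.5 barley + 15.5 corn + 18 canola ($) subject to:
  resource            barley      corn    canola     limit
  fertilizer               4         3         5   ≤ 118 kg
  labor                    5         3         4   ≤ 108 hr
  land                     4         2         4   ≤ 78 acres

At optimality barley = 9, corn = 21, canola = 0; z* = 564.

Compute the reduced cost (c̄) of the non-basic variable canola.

Check each constraint at x*: fertilizer 99/118 (slack 19); labor 108/108 (tight); land 78/78 (tight).
Slack constraints have shadow price 0 (complementary slackness).
The binding rows give the dual system: 5·y_labor + 4·y_land = 26.5 and 3·y_labor + 2·y_land = 15.5.
→ y_labor = 4.5 and y_land = 1.
Reduced cost of canola: c₃ − yᵀa₃ = 18 − (4.5·4 + 1·4) = 18 − 22 = -4.

-4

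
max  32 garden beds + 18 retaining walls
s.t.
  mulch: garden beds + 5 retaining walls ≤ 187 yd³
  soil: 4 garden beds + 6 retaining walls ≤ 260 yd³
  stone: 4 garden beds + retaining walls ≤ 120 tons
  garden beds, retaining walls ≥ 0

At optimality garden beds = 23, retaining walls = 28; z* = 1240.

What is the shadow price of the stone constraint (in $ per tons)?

6

At the optimum: mulch uses 163 of 187 (slack = 24); soil uses 260 of 260 (binding); stone uses 120 of 120 (binding).
Since mulch is not tight, its dual is 0.
The binding rows give the dual system: 4·y_soil + 4·y_stone = 32 and 6·y_soil + 1·y_stone = 18.
This yields shadow prices y_soil = 2, y_stone = 6.
Shadow price of stone = 6.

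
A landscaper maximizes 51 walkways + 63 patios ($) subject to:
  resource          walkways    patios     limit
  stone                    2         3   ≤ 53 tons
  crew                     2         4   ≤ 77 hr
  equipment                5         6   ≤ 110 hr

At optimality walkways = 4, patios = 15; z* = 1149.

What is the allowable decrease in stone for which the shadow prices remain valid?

9

Binding constraints: stone, equipment. The basis is B = [[2,3],[5,6]] with det -3.
Per unit decrease in stone, x* moves by d = (2, -1.6667).
The basis stays optimal until patios reaches 0; allowable decrease = 9 tons.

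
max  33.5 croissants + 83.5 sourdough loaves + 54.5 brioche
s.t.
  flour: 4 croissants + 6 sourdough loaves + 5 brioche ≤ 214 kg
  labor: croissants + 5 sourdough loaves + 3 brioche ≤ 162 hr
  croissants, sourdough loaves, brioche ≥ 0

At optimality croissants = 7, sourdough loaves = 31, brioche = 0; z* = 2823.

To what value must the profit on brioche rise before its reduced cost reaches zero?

Both flour and labor are binding at x*.
The binding rows give the dual system: 4·y_flour + 1·y_labor = 33.5 and 6·y_flour + 5·y_labor = 83.5.
→ y_flour = 6 and y_labor = 9.5.
brioche enters the basis when its profit ≥ yᵀa₃ = 6·5 + 9.5·3 = 58.5.

58.5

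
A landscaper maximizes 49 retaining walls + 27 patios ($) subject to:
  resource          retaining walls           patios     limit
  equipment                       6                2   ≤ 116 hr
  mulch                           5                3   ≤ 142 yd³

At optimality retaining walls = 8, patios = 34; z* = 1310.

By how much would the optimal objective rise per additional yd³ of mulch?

8

Check each constraint at x*: equipment 116/116 (tight); mulch 142/142 (tight).
The binding rows give the dual system: 6·y_equipment + 5·y_mulch = 49 and 2·y_equipment + 3·y_mulch = 27.
This yields shadow prices y_equipment = 1.5, y_mulch = 8.
Shadow price of mulch = 8.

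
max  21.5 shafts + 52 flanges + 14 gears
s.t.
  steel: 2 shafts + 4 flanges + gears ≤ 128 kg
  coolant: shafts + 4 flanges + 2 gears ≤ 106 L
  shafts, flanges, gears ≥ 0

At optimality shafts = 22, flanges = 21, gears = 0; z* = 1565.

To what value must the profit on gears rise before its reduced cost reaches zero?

At the optimum: steel uses 128 of 128 (binding); coolant uses 106 of 106 (binding).
From A_Bᵀ y = c: 2·y_steel + 1·y_coolant = 21.5; 4·y_steel + 4·y_coolant = 52.
→ y_steel = 8.5 and y_coolant = 4.5.
gears enters the basis when its profit ≥ yᵀa₃ = 8.5·1 + 4.5·2 = 17.5.

17.5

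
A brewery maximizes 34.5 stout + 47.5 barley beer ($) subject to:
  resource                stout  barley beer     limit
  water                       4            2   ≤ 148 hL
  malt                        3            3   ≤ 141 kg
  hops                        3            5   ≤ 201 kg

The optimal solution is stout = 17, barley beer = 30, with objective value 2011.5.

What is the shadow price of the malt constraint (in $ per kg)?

Binding: malt and hops. Non-binding: water (20 unused).
Since water is not tight, its dual is 0.
The binding rows give the dual system: 3·y_malt + 3·y_hops = 34.5 and 3·y_malt + 5·y_hops = 47.5.
→ y_malt = 5 and y_hops = 6.5.
Shadow price of malt = 5.

5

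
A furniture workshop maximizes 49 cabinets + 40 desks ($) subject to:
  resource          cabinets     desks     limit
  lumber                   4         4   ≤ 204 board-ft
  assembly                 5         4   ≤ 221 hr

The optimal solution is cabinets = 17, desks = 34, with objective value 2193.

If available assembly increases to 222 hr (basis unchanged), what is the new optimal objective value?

2202

At the optimum: lumber uses 204 of 204 (binding); assembly uses 221 of 221 (binding).
Dual feasibility on the basic columns requires 4·y_lumber + 5·y_assembly = 49, 4·y_lumber + 4·y_assembly = 40.
Solving: y_lumber = 1, y_assembly = 9.
Δz = y_assembly·Δb = 9 × (1) = 9, so new z* = 2193 + 9 = 2202.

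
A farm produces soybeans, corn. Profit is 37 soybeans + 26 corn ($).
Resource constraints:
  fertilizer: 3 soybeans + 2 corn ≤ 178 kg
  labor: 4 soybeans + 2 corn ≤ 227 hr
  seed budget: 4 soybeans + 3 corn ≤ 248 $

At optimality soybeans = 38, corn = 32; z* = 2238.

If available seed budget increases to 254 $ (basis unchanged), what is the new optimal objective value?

2262

Check each constraint at x*: fertilizer 178/178 (tight); labor 216/227 (slack 11); seed budget 248/248 (tight).
Since labor is not tight, its dual is 0.
From A_Bᵀ y = c: 3·y_fertilizer + 4·y_seed budget = 37; 2·y_fertilizer + 3·y_seed budget = 26.
Solving: y_fertilizer = 7, y_seed budget = 4.
Δz = y_seed budget·Δb = 4 × (6) = 24, so new z* = 2238 + 24 = 2262.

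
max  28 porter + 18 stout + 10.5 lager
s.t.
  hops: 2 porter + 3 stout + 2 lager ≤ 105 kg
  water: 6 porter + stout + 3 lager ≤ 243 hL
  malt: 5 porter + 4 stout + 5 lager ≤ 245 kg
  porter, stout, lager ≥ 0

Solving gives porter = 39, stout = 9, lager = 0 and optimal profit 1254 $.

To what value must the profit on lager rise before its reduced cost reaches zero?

19

At the optimum: hops uses 105 of 105 (binding); water uses 243 of 243 (binding); malt uses 231 of 245 (slack = 14).
Slack constraints have shadow price 0 (complementary slackness).
Dual feasibility on the basic columns requires 2·y_hops + 6·y_water = 28, 3·y_hops + 1·y_water = 18.
→ y_hops = 5 and y_water = 3.
lager enters the basis when its profit ≥ yᵀa₃ = 5·2 + 3·3 = 19.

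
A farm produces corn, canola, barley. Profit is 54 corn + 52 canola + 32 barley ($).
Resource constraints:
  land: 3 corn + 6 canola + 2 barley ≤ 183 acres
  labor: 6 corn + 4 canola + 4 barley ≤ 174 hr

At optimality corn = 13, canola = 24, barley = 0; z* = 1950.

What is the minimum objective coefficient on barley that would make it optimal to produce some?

36

Both land and labor are binding at x*.
Dual feasibility on the basic columns requires 3·y_land + 6·y_labor = 54, 6·y_land + 4·y_labor = 52.
→ y_land = 4 and y_labor = 7.
barley enters the basis when its profit ≥ yᵀa₃ = 4·2 + 7·4 = 36.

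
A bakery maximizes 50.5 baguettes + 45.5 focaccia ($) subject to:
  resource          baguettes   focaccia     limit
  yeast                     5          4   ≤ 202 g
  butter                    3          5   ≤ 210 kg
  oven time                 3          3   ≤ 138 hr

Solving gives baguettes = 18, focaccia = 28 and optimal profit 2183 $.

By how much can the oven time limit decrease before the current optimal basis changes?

16.8

Binding constraints: yeast, oven time. The basis is B = [[5,4],[3,3]] with det 3.
Per unit decrease in oven time, x* moves by d = (1.3333, -1.6667).
The basis stays optimal until focaccia reaches 0; allowable decrease = 16.8 hr.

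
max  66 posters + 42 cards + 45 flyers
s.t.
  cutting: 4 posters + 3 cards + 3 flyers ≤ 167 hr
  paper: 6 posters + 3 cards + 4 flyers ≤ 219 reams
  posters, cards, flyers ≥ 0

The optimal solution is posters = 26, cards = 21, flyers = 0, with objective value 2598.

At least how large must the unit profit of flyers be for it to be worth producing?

At the optimum: cutting uses 167 of 167 (binding); paper uses 219 of 219 (binding).
From A_Bᵀ y = c: 4·y_cutting + 6·y_paper = 66; 3·y_cutting + 3·y_paper = 42.
This yields shadow prices y_cutting = 9, y_paper = 5.
flyers enters the basis when its profit ≥ yᵀa₃ = 9·3 + 5·4 = 47.

47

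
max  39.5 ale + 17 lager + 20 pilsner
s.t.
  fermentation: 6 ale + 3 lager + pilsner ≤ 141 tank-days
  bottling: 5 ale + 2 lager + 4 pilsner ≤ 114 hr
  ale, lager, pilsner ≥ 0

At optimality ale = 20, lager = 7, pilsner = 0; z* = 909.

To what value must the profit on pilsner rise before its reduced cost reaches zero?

24

Both fermentation and bottling are binding at x*.
The binding rows give the dual system: 6·y_fermentation + 5·y_bottling = 39.5 and 3·y_fermentation + 2·y_bottling = 17.
This yields shadow prices y_fermentation = 2, y_bottling = 5.5.
pilsner enters the basis when its profit ≥ yᵀa₃ = 2·1 + 5.5·4 = 24.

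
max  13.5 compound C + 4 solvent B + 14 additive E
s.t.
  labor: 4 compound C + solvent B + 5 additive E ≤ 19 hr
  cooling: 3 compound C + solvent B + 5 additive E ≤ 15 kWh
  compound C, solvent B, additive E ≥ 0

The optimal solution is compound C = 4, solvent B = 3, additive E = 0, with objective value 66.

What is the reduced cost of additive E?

Check each constraint at x*: labor 19/19 (tight); cooling 15/15 (tight).
Dual feasibility on the basic columns requires 4·y_labor + 3·y_cooling = 13.5, 1·y_labor + 1·y_cooling = 4.
Solving: y_labor = 1.5, y_cooling = 2.5.
Reduced cost of additive E: c₃ − yᵀa₃ = 14 − (1.5·5 + 2.5·5) = 14 − 20 = -6.

-6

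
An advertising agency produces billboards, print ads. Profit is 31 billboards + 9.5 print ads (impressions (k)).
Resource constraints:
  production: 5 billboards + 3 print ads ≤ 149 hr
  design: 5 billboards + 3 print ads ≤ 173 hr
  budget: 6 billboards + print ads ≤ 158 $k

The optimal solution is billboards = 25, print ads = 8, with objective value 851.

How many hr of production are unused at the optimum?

production used = 5·25 + 3·8 = 149; slack = 149 − 149 = 0.

0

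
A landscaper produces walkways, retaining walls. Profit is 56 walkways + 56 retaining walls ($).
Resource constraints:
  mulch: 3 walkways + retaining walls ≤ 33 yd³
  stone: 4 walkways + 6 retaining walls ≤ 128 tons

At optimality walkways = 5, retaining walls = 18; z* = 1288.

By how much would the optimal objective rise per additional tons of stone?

Check each constraint at x*: mulch 33/33 (tight); stone 128/128 (tight).
The binding rows give the dual system: 3·y_mulch + 4·y_stone = 56 and 1·y_mulch + 6·y_stone = 56.
Solving: y_mulch = 8, y_stone = 8.
Shadow price of stone = 8.

8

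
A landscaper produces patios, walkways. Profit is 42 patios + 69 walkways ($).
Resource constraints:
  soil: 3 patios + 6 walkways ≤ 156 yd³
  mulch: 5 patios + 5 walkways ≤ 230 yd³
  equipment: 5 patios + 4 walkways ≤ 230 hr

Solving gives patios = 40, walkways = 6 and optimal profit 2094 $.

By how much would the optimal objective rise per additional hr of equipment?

0

At the optimum: soil uses 156 of 156 (binding); mulch uses 230 of 230 (binding); equipment uses 224 of 230 (slack = 6).
Slack constraints have shadow price 0 (complementary slackness).
From A_Bᵀ y = c: 3·y_soil + 5·y_mulch = 42; 6·y_soil + 5·y_mulch = 69.
→ y_soil = 9 and y_mulch = 3.
Shadow price of equipment = 0.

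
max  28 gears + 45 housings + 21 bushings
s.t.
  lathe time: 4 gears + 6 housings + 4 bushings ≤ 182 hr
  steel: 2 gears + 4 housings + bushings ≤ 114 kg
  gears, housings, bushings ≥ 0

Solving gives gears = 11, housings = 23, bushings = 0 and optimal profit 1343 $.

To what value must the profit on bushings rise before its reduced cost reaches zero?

At the optimum: lathe time uses 182 of 182 (binding); steel uses 114 of 114 (binding).
From A_Bᵀ y = c: 4·y_lathe time + 2·y_steel = 28; 6·y_lathe time + 4·y_steel = 45.
→ y_lathe time = 5.5 and y_steel = 3.
bushings enters the basis when its profit ≥ yᵀa₃ = 5.5·4 + 3·1 = 25.

25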